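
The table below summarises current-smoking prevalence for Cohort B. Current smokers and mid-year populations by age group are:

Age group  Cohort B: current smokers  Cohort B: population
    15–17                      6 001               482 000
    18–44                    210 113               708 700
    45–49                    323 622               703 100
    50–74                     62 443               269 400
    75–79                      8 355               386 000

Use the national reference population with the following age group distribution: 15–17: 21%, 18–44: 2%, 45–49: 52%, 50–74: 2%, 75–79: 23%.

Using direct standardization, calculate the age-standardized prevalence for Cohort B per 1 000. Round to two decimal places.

Age-specific rates per 1 000 for Cohort B: 12.450, 296.477, 460.279, 231.785, 21.645.
Standard weights: 0.21, 0.02, 0.52, 0.02, 0.23.
Standardized rate: 0.2100×12.450 + 0.0200×296.477 + 0.5200×460.279 + 0.0200×231.785 + 0.2300×21.645 = 257.5031 per 1 000.

257.50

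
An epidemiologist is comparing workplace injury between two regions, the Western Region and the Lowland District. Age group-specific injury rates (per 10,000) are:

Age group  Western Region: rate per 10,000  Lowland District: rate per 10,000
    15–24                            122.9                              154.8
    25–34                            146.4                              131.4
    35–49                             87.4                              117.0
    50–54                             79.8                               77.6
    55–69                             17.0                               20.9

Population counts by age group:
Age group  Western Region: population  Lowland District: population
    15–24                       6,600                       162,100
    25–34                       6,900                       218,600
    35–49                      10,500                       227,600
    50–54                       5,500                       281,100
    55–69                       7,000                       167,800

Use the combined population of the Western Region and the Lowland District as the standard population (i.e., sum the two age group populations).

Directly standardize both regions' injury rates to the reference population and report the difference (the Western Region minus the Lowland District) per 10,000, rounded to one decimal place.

Combined standard total = 1,093,700; weights = 0.1542, 0.2062, 0.2177, 0.2620, 0.1598.
The Western Region: 0.1542×122.9 + 0.2062×146.4 + 0.2177×87.4 + 0.2620×79.8 + 0.1598×17.0 = 91.7972 per 10,000.
The Lowland District: 0.1542×154.8 + 0.2062×131.4 + 0.2177×117.0 + 0.2620×77.6 + 0.1598×20.9 = 100.1158 per 10,000.
Difference = 91.7972 − 100.1158 = -8.3185.

-8.3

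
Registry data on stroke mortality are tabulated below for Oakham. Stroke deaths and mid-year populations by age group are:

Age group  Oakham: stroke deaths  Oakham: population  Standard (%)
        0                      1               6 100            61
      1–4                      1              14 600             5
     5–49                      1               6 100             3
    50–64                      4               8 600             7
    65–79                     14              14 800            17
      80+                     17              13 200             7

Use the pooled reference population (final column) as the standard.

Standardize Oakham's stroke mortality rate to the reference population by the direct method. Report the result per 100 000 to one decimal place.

39.2

Age-specific rates per 100 000 for Oakham: 16.39, 6.85, 16.39, 46.51, 94.59, 128.79.
Standard weights: 0.61, 0.05, 0.03, 0.07, 0.17, 0.07.
Standardized rate: 0.6100×16.39 + 0.0500×6.85 + 0.0300×16.39 + 0.0700×46.51 + 0.1700×94.59 + 0.0700×128.79 = 39.1863 per 100 000.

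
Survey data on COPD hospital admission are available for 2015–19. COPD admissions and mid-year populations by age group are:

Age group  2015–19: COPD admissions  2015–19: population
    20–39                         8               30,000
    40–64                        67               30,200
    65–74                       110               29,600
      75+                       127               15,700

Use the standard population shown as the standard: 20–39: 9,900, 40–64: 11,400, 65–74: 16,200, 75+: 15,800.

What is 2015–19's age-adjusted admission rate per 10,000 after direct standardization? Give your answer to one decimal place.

40.5

Age-specific rates per 10,000 for 2015–19: 2.67, 22.19, 37.16, 80.89.
Standard total = 53,300; weights = 0.1857, 0.2139, 0.3039, 0.2964.
Standardized rate: 0.1857×2.67 + 0.2139×22.19 + 0.3039×37.16 + 0.2964×80.89 = 40.5146 per 10,000.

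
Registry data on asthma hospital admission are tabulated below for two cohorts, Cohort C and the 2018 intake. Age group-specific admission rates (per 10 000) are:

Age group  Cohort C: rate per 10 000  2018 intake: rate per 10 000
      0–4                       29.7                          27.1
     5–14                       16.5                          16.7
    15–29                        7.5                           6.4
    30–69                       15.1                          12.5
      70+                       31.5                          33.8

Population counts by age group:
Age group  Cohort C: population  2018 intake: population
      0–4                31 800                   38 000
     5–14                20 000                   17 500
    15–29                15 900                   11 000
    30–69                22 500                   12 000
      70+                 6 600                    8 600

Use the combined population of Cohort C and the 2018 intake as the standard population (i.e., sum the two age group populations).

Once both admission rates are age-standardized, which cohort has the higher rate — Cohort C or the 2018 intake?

Cohort C

Combined standard total = 183 900; weights = 0.3796, 0.2039, 0.1463, 0.1876, 0.0827.
Cohort C: 0.3796×29.7 + 0.2039×16.5 + 0.1463×7.5 + 0.1876×15.1 + 0.0827×31.5 = 21.1708 per 10 000.
The 2018 intake: 0.3796×27.1 + 0.2039×16.7 + 0.1463×6.4 + 0.1876×12.5 + 0.0827×33.8 = 19.7662 per 10 000.
The crude rates (20.06 vs 21.05) would put the 2018 intake higher, but that reflects its age composition; once standardized to a common age structure, Cohort C has the higher underlying rate.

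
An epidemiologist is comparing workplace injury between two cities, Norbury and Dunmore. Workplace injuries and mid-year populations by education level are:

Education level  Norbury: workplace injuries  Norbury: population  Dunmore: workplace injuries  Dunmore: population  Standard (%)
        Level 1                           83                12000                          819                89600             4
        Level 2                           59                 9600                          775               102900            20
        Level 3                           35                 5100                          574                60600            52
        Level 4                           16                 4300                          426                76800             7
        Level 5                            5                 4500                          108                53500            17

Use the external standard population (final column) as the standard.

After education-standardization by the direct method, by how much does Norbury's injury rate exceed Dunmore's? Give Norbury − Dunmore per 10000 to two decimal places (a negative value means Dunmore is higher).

Education-specific rates per 10000 for Norbury: 69.17, 61.46, 68.63, 37.21, 11.11.
For Dunmore: 91.41, 75.32, 94.72, 55.47, 20.19.
Standard weights: 0.04, 0.20, 0.52, 0.07, 0.17.
Norbury: 0.0400×69.17 + 0.2000×61.46 + 0.5200×68.63 + 0.0700×37.21 + 0.1700×11.11 = 55.2381 per 10000.
Dunmore: 0.0400×91.41 + 0.2000×75.32 + 0.5200×94.72 + 0.0700×55.47 + 0.1700×20.19 = 75.2881 per 10000.
Difference = 55.2381 − 75.2881 = -20.0500.

-20.05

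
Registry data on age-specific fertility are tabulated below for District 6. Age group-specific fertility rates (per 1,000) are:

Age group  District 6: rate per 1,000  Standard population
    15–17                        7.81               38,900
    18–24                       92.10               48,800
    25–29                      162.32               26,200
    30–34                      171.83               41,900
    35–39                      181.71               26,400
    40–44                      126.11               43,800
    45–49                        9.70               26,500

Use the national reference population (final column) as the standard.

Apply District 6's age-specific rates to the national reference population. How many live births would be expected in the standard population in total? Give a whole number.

26829

Expected live births = Σ (standard pop × age-specific rate ÷ 1,000)
= 38,900×7.81/1,000 + 48,800×92.10/1,000 + 26,200×162.32/1,000 + 41,900×171.83/1,000 + 26,400×181.71/1,000 + 43,800×126.11/1,000 + 26,500×9.70/1,000
= 303.81 + 4494.48 + 4252.78 + 7199.68 + 4797.14 + 5523.62 + 257.05 = 26828.56.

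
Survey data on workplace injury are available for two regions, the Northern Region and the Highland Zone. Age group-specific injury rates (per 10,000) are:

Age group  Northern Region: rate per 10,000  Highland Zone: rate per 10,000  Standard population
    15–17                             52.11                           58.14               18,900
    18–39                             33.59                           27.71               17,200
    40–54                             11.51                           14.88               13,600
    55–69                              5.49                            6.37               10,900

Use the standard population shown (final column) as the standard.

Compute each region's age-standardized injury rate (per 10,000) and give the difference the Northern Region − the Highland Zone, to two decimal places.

Standard total = 60,600; weights = 0.3119, 0.2838, 0.2244, 0.1799.
The Northern Region: 0.3119×52.11 + 0.2838×33.59 + 0.2244×11.51 + 0.1799×5.49 = 29.3565 per 10,000.
The Highland Zone: 0.3119×58.14 + 0.2838×27.71 + 0.2244×14.88 + 0.1799×6.37 = 30.4828 per 10,000.
Difference = 29.3565 − 30.4828 = -1.1263.

-1.13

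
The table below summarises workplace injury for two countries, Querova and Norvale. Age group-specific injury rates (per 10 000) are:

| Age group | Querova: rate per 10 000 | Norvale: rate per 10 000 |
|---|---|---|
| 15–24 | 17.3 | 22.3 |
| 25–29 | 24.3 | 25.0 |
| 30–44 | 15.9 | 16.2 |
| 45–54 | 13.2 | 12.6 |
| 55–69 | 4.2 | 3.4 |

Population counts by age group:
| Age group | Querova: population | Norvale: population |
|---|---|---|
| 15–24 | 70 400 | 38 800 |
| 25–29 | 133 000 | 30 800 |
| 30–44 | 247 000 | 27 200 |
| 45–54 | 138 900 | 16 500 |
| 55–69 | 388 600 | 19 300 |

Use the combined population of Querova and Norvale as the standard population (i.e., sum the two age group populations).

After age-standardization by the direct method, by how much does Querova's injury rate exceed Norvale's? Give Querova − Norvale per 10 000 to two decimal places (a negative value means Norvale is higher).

Combined standard total = 1 110 500; weights = 0.0983, 0.1475, 0.2469, 0.1399, 0.3673.
Querova: 0.0983×17.3 + 0.1475×24.3 + 0.2469×15.9 + 0.1399×13.2 + 0.3673×4.2 = 12.6013 per 10 000.
Norvale: 0.0983×22.3 + 0.1475×25.0 + 0.2469×16.2 + 0.1399×12.6 + 0.3673×3.4 = 12.8925 per 10 000.
Difference = 12.6013 − 12.8925 = -0.2912.

-0.29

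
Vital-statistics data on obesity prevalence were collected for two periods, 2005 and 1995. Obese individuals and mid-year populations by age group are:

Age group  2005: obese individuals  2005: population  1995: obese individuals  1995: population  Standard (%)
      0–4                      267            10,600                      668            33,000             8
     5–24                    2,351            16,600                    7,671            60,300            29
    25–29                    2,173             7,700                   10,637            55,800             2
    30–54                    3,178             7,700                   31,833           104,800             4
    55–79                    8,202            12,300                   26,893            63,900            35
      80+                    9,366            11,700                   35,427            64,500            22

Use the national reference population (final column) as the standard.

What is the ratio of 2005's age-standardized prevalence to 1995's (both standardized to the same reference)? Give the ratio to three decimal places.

Age-specific rates per 1,000 for 2005: 25.189, 141.627, 282.208, 412.727, 666.829, 800.513.
For 1995: 20.242, 127.214, 190.627, 303.750, 420.861, 549.256.
Standard weights: 0.08, 0.29, 0.02, 0.04, 0.35, 0.22.
2005: 0.0800×25.189 + 0.2900×141.627 + 0.0200×282.208 + 0.0400×412.727 + 0.3500×666.829 + 0.2200×800.513 = 474.7431 per 1,000.
1995: 0.0800×20.242 + 0.2900×127.214 + 0.0200×190.627 + 0.0400×303.750 + 0.3500×420.861 + 0.2200×549.256 = 322.6115 per 1,000.
Ratio = 474.7431 ÷ 322.6115 = 1.47156.

1.472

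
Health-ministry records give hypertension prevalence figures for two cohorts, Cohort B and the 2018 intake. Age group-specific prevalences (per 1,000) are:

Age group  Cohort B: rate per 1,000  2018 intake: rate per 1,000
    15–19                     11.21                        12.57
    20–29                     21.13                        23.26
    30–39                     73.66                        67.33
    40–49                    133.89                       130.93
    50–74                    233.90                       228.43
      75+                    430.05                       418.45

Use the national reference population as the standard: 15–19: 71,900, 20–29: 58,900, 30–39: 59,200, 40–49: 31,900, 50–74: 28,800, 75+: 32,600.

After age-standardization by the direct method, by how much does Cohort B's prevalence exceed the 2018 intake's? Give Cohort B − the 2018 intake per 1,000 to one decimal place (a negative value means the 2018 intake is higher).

Standard total = 283,300; weights = 0.2538, 0.2079, 0.2090, 0.1126, 0.1017, 0.1151.
Cohort B: 0.2538×11.21 + 0.2079×21.13 + 0.2090×73.66 + 0.1126×133.89 + 0.1017×233.90 + 0.1151×430.05 = 110.9717 per 1,000.
The 2018 intake: 0.2538×12.57 + 0.2079×23.26 + 0.2090×67.33 + 0.1126×130.93 + 0.1017×228.43 + 0.1151×418.45 = 108.2127 per 1,000.
Difference = 110.9717 − 108.2127 = 2.7590.

2.8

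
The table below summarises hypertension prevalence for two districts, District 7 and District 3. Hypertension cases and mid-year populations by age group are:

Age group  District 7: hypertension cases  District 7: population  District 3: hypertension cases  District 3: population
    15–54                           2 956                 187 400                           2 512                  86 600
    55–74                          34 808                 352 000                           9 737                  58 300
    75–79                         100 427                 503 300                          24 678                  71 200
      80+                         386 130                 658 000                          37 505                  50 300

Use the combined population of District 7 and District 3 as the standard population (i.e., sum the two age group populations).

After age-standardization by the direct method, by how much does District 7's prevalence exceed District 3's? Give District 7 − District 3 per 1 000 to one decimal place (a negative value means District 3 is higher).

Age-specific rates per 1 000 for District 7: 15.774, 98.886, 199.537, 586.824.
For District 3: 29.007, 167.015, 346.601, 745.626.
Combined standard total = 1 967 100; weights = 0.1393, 0.2086, 0.2921, 0.3601.
District 7: 0.1393×15.774 + 0.2086×98.886 + 0.2921×199.537 + 0.3601×586.824 = 292.3981 per 1 000.
District 3: 0.1393×29.007 + 0.2086×167.015 + 0.2921×346.601 + 0.3601×745.626 = 408.5831 per 1 000.
Difference = 292.3981 − 408.5831 = -116.1849.

-116.2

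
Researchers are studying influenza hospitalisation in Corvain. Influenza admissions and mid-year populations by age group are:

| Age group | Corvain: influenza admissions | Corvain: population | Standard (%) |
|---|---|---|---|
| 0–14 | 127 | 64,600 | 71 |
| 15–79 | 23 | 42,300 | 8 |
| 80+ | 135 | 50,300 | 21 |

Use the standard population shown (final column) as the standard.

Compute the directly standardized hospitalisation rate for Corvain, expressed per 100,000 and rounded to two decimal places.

200.29

Age-specific rates per 100,000 for Corvain: 196.59, 54.37, 268.39.
Standard weights: 0.71, 0.08, 0.21.
Standardized rate: 0.7100×196.59 + 0.0800×54.37 + 0.2100×268.39 = 200.2938 per 100,000.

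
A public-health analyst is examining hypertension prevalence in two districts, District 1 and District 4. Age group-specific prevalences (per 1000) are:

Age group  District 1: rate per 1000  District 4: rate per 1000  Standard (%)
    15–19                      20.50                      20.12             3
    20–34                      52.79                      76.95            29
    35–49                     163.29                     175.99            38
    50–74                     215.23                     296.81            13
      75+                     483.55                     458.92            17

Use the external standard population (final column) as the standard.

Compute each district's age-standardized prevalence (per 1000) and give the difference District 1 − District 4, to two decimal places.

Standard weights: 0.03, 0.29, 0.38, 0.13, 0.17.
District 1: 0.0300×20.50 + 0.2900×52.79 + 0.3800×163.29 + 0.1300×215.23 + 0.1700×483.55 = 188.1577 per 1000.
District 4: 0.0300×20.12 + 0.2900×76.95 + 0.3800×175.99 + 0.1300×296.81 + 0.1700×458.92 = 206.3970 per 1000.
Difference = 188.1577 − 206.3970 = -18.2393.

-18.24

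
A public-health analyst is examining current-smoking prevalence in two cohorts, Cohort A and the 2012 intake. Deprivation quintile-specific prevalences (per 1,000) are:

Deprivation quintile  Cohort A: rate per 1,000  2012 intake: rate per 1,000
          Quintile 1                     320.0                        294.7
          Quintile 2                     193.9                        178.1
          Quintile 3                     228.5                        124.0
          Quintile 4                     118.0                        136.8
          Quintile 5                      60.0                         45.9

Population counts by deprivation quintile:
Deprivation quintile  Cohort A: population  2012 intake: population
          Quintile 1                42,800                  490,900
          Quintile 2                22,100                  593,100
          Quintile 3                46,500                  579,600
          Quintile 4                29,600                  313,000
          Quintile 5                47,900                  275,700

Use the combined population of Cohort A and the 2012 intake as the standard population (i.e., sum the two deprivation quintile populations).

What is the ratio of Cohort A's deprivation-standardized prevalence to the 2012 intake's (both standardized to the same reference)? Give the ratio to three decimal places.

Combined standard total = 2,441,200; weights = 0.2186, 0.2520, 0.2565, 0.1403, 0.1326.
Cohort A: 0.2186×320.0 + 0.2520×193.9 + 0.2565×228.5 + 0.1403×118.0 + 0.1326×60.0 = 201.9408 per 1,000.
The 2012 intake: 0.2186×294.7 + 0.2520×178.1 + 0.2565×124.0 + 0.1403×136.8 + 0.1326×45.9 = 166.3960 per 1,000.
Ratio = 201.9408 ÷ 166.3960 = 1.21362.

1.214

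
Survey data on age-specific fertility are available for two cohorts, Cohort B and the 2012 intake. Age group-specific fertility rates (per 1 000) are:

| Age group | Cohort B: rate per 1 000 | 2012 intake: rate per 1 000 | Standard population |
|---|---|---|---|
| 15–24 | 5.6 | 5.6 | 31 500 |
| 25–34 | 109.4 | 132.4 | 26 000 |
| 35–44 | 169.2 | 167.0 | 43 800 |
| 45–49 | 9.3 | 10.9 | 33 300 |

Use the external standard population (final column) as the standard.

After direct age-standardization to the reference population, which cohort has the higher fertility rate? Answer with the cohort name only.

2012 intake

Standard total = 134 600; weights = 0.2340, 0.1932, 0.3254, 0.2474.
Cohort B: 0.2340×5.6 + 0.1932×109.4 + 0.3254×169.2 + 0.2474×9.3 = 79.8027 per 1 000.
The 2012 intake: 0.2340×5.6 + 0.1932×132.4 + 0.3254×167.0 + 0.2474×10.9 = 83.9255 per 1 000.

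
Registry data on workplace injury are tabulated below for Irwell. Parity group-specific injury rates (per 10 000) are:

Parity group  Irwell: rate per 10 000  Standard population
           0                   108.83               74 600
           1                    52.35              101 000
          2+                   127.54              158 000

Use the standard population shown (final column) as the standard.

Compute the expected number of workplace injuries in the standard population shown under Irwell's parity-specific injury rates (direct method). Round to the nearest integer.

3356

Expected workplace injuries = Σ (standard pop × parity-specific rate ÷ 10 000)
= 74 600×108.83/10 000 + 101 000×52.35/10 000 + 158 000×127.54/10 000
= 811.87 + 528.74 + 2015.13 = 3355.74.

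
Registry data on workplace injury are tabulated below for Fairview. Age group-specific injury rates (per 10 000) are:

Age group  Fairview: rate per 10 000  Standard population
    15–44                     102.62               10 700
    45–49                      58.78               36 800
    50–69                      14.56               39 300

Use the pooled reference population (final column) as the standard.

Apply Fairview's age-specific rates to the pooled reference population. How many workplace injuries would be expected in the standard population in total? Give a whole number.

Expected workplace injuries = Σ (standard pop × age-specific rate ÷ 10 000)
= 10 700×102.62/10 000 + 36 800×58.78/10 000 + 39 300×14.56/10 000
= 109.80 + 216.31 + 57.22 = 383.33.

383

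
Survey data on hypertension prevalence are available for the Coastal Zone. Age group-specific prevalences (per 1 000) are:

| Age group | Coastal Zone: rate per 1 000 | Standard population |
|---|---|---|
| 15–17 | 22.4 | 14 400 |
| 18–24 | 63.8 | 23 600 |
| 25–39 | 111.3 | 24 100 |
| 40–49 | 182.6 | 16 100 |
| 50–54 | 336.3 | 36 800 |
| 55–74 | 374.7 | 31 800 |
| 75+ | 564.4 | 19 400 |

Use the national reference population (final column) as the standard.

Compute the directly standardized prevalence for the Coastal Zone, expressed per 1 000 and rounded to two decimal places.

256.87

Standard total = 166 200; weights = 0.0866, 0.1420, 0.1450, 0.0969, 0.2214, 0.1913, 0.1167.
Standardized rate: 0.0866×22.4 + 0.1420×63.8 + 0.1450×111.3 + 0.0969×182.6 + 0.2214×336.3 + 0.1913×374.7 + 0.1167×564.4 = 256.8658 per 1 000.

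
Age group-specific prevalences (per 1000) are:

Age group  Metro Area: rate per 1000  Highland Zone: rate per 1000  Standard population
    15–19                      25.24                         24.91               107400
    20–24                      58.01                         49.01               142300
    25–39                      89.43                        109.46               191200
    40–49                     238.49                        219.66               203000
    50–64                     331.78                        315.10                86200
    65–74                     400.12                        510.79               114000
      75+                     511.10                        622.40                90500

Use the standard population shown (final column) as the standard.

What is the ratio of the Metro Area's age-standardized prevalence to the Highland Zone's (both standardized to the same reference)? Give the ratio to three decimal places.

0.908

Standard total = 934600; weights = 0.1149, 0.1523, 0.2046, 0.2172, 0.0922, 0.1220, 0.0968.
The Metro Area: 0.1149×25.24 + 0.1523×58.01 + 0.2046×89.43 + 0.2172×238.49 + 0.0922×331.78 + 0.1220×400.12 + 0.0968×511.10 = 210.7273 per 1000.
The Highland Zone: 0.1149×24.91 + 0.1523×49.01 + 0.2046×109.46 + 0.2172×219.66 + 0.0922×315.10 + 0.1220×510.79 + 0.0968×622.40 = 232.0651 per 1000.
Ratio = 210.7273 ÷ 232.0651 = 0.90805.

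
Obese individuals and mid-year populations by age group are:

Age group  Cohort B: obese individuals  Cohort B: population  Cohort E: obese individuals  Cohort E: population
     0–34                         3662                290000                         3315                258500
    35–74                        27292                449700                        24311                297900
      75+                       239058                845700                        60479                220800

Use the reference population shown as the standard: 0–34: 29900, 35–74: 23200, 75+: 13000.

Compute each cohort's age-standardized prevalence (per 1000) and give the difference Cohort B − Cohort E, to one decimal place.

-5.7

Age-specific rates per 1000 for Cohort B: 12.628, 60.689, 282.675.
For Cohort E: 12.824, 81.608, 273.909.
Standard total = 66100; weights = 0.4523, 0.3510, 0.1967.
Cohort B: 0.4523×12.628 + 0.3510×60.689 + 0.1967×282.675 = 82.6071 per 1000.
Cohort E: 0.4523×12.824 + 0.3510×81.608 + 0.1967×273.909 = 88.3139 per 1000.
Difference = 82.6071 − 88.3139 = -5.7068.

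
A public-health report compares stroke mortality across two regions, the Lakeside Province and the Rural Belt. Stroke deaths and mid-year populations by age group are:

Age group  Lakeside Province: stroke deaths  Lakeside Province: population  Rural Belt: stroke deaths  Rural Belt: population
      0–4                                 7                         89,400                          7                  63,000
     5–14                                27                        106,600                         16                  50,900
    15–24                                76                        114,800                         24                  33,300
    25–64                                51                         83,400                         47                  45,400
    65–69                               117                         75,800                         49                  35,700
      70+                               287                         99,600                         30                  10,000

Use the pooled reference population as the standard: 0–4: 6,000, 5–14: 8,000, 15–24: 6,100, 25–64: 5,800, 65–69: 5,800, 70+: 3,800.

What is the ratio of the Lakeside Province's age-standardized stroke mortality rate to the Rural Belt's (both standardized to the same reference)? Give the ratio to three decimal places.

0.910

Age-specific rates per 100,000 for the Lakeside Province: 7.83, 25.33, 66.20, 61.15, 154.35, 288.15.
For the Rural Belt: 11.11, 31.43, 72.07, 103.52, 137.25, 300.00.
Standard total = 35,500; weights = 0.1690, 0.2254, 0.1718, 0.1634, 0.1634, 0.1070.
The Lakeside Province: 0.1690×7.83 + 0.2254×25.33 + 0.1718×66.20 + 0.1634×61.15 + 0.1634×154.35 + 0.1070×288.15 = 84.4605 per 100,000.
The Rural Belt: 0.1690×11.11 + 0.2254×31.43 + 0.1718×72.07 + 0.1634×103.52 + 0.1634×137.25 + 0.1070×300.00 = 92.7971 per 100,000.
Ratio = 84.4605 ÷ 92.7971 = 0.91016.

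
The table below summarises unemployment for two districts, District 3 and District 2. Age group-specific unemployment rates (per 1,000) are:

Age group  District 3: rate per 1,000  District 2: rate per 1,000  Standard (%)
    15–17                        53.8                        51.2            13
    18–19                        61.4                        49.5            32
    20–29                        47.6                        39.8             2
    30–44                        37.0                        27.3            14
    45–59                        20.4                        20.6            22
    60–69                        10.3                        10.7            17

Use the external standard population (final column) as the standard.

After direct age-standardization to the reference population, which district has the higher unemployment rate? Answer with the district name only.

Standard weights: 0.13, 0.32, 0.02, 0.14, 0.22, 0.17.
District 3: 0.1300×53.8 + 0.3200×61.4 + 0.0200×47.6 + 0.1400×37.0 + 0.2200×20.4 + 0.1700×10.3 = 39.0130 per 1,000.
District 2: 0.1300×51.2 + 0.3200×49.5 + 0.0200×39.8 + 0.1400×27.3 + 0.2200×20.6 + 0.1700×10.7 = 33.4650 per 1,000.

District 3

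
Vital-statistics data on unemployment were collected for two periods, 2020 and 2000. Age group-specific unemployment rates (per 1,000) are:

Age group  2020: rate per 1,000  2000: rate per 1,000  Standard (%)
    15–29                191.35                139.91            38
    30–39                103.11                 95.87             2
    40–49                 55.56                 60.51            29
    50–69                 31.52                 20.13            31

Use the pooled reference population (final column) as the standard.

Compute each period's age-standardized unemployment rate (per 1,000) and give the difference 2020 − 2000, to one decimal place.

Standard weights: 0.38, 0.02, 0.29, 0.31.
2020: 0.3800×191.35 + 0.0200×103.11 + 0.2900×55.56 + 0.3100×31.52 = 100.6588 per 1,000.
2000: 0.3800×139.91 + 0.0200×95.87 + 0.2900×60.51 + 0.3100×20.13 = 78.8714 per 1,000.
Difference = 100.6588 − 78.8714 = 21.7874.

21.8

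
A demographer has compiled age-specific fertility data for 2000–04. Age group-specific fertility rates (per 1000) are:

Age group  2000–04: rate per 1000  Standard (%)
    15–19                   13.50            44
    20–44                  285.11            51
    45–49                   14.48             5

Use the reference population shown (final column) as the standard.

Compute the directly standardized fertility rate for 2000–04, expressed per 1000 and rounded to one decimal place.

Standard weights: 0.44, 0.51, 0.05.
Standardized rate: 0.4400×13.50 + 0.5100×285.11 + 0.0500×14.48 = 152.0701 per 1000.

152.1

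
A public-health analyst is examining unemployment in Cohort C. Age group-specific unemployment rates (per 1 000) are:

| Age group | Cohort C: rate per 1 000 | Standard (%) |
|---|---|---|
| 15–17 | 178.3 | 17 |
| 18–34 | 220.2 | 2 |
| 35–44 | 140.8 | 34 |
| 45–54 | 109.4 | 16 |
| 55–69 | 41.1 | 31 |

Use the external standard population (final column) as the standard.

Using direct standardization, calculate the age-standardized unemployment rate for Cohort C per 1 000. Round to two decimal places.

Standard weights: 0.17, 0.02, 0.34, 0.16, 0.31.
Standardized rate: 0.1700×178.3 + 0.0200×220.2 + 0.3400×140.8 + 0.1600×109.4 + 0.3100×41.1 = 112.8320 per 1 000.

112.83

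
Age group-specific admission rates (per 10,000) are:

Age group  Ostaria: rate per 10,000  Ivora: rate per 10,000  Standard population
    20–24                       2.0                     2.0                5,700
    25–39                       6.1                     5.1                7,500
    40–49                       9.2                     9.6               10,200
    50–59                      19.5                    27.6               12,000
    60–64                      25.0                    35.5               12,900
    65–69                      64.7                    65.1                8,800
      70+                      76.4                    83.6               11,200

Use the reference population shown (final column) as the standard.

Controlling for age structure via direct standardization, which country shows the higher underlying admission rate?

Ivora

Standard total = 68,300; weights = 0.0835, 0.1098, 0.1493, 0.1757, 0.1889, 0.1288, 0.1640.
Ostaria: 0.0835×2.0 + 0.1098×6.1 + 0.1493×9.2 + 0.1757×19.5 + 0.1889×25.0 + 0.1288×64.7 + 0.1640×76.4 = 31.2230 per 10,000.
Ivora: 0.0835×2.0 + 0.1098×5.1 + 0.1493×9.6 + 0.1757×27.6 + 0.1889×35.5 + 0.1288×65.1 + 0.1640×83.6 = 35.8114 per 10,000.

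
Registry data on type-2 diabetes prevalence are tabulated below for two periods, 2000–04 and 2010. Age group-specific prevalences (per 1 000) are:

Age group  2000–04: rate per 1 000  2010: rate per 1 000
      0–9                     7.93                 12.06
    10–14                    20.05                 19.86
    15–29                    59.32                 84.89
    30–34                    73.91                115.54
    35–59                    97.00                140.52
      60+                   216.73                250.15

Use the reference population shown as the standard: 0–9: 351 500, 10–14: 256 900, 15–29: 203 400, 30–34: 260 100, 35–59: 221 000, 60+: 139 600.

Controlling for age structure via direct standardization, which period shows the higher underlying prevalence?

Standard total = 1 432 500; weights = 0.2454, 0.1793, 0.1420, 0.1816, 0.1543, 0.0975.
2000–04: 0.2454×7.93 + 0.1793×20.05 + 0.1420×59.32 + 0.1816×73.91 + 0.1543×97.00 + 0.0975×216.73 = 63.4698 per 1 000.
2010: 0.2454×12.06 + 0.1793×19.86 + 0.1420×84.89 + 0.1816×115.54 + 0.1543×140.52 + 0.0975×250.15 = 85.6095 per 1 000.

2010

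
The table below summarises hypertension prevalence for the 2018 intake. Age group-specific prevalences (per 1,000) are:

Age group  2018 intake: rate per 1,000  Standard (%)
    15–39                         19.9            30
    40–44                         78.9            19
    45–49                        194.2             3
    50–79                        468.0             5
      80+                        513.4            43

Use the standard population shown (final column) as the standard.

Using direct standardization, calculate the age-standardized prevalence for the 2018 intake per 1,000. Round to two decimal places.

Standard weights: 0.30, 0.19, 0.03, 0.05, 0.43.
Standardized rate: 0.3000×19.9 + 0.1900×78.9 + 0.0300×194.2 + 0.0500×468.0 + 0.4300×513.4 = 270.9490 per 1,000.

270.95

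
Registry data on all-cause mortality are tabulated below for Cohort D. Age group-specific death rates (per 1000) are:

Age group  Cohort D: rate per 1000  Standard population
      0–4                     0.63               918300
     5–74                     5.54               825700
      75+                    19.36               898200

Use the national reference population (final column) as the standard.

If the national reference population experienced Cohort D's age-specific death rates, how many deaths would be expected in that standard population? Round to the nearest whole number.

22542

Expected deaths = Σ (standard pop × age-specific rate ÷ 1000)
= 918300×0.63/1000 + 825700×5.54/1000 + 898200×19.36/1000
= 578.53 + 4574.38 + 17389.15 = 22542.06.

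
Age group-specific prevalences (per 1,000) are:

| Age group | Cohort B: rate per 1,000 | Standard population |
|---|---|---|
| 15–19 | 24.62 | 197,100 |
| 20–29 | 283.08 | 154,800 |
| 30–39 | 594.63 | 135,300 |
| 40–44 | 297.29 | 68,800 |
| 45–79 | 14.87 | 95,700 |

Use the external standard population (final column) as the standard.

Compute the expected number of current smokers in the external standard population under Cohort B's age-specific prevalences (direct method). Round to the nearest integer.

Expected current smokers = Σ (standard pop × age-specific rate ÷ 1,000)
= 197,100×24.62/1,000 + 154,800×283.08/1,000 + 135,300×594.63/1,000 + 68,800×297.29/1,000 + 95,700×14.87/1,000
= 4852.60 + 43820.78 + 80453.44 + 20453.55 + 1423.06 = 151003.44.

151003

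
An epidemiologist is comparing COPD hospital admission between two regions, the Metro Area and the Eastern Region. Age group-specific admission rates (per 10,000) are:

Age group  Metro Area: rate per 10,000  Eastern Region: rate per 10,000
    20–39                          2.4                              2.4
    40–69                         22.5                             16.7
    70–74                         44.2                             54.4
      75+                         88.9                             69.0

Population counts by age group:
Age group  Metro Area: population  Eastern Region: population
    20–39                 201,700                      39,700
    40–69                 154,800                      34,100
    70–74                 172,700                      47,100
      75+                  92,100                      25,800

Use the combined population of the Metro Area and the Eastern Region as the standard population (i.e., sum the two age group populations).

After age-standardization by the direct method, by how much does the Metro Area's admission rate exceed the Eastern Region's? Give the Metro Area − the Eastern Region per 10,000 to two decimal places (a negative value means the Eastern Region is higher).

Combined standard total = 768,000; weights = 0.3143, 0.2460, 0.2862, 0.1535.
The Metro Area: 0.3143×2.4 + 0.2460×22.5 + 0.2862×44.2 + 0.1535×88.9 = 32.5860 per 10,000.
The Eastern Region: 0.3143×2.4 + 0.2460×16.7 + 0.2862×54.4 + 0.1535×69.0 = 31.0237 per 10,000.
Difference = 32.5860 − 31.0237 = 1.5623.

1.56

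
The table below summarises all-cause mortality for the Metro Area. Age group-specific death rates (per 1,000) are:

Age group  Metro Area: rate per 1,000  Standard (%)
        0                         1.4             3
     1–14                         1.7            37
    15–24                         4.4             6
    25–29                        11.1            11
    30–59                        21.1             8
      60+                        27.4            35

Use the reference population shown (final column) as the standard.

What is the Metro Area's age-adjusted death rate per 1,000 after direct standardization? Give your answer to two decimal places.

Standard weights: 0.03, 0.37, 0.06, 0.11, 0.08, 0.35.
Standardized rate: 0.0300×1.4 + 0.3700×1.7 + 0.0600×4.4 + 0.1100×11.1 + 0.0800×21.1 + 0.3500×27.4 = 13.4340 per 1,000.

13.43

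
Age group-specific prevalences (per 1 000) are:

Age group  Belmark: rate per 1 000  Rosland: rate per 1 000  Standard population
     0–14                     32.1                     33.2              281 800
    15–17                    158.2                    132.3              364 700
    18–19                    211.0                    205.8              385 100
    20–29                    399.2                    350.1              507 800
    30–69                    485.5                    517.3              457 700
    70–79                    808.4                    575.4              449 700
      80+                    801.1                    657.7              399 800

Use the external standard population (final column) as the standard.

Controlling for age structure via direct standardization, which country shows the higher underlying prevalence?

Standard total = 2 846 600; weights = 0.0990, 0.1281, 0.1353, 0.1784, 0.1608, 0.1580, 0.1404.
Belmark: 0.0990×32.1 + 0.1281×158.2 + 0.1353×211.0 + 0.1784×399.2 + 0.1608×485.5 + 0.1580×808.4 + 0.1404×801.1 = 441.4887 per 1 000.
Rosland: 0.0990×33.2 + 0.1281×132.3 + 0.1353×205.8 + 0.1784×350.1 + 0.1608×517.3 + 0.1580×575.4 + 0.1404×657.7 = 376.9810 per 1 000.

Belmark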